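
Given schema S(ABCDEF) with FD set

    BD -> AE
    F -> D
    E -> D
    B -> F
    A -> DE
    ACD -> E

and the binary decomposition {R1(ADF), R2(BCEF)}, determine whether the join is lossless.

No

Common attributes: R1 ∩ R2 = {F}.
Closure of {F}: F → D applies, adding D. So (F)⁺ = {DF}.
The closure contains neither all of R1 = {ADF} nor all of R2 = {BCEF}, so the common attributes are not a superkey of either fragment. The join is lossy.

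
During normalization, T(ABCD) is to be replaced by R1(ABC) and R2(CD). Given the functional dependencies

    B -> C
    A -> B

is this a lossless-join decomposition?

No

Common attributes: R1 ∩ R2 = {C}.
No dependency enlarges {C}, so (C)⁺ = {C}.
The closure contains neither all of R1 = {ABC} nor all of R2 = {CD}, so the common attributes are not a superkey of either fragment. The join is lossy.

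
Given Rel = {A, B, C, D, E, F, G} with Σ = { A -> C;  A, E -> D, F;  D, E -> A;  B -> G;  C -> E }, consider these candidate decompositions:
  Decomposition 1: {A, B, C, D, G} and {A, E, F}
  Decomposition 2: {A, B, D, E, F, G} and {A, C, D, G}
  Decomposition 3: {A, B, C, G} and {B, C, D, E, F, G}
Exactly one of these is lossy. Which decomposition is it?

Decomposition 3

Decomposition 1: common = {A}, closure = {A, C, D, E, F} → lossless.
Decomposition 2: common = {A, D, G}, closure = {A, C, D, E, F, G} → lossless.
Decomposition 3: common = {B, C, G}, closure = {B, C, E, G} → lossy.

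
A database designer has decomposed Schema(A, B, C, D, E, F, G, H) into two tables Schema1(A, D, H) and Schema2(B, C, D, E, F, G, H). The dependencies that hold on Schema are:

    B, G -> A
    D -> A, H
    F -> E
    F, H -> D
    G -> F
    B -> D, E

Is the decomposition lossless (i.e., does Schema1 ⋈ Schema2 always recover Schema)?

Yes

Common attributes: Schema1 ∩ Schema2 = {D, H}.
Closure of {D, H}: D → A, H applies, adding A. So (D, H)⁺ = {A, D, H}.
This closure contains every attribute of Schema1, so Schema1 ∩ Schema2 → Schema1. The join is lossless.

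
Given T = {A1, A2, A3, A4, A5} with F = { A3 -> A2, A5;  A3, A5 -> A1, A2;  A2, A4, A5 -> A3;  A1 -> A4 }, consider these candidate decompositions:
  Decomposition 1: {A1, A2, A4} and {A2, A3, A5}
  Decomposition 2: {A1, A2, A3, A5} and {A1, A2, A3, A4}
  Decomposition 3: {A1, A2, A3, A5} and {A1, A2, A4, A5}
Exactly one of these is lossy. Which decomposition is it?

Decomposition 1

Decomposition 1: common = {A2}, closure = {A2} → lossy.
Decomposition 2: common = {A1, A2, A3}, closure = {A1, A2, A3, A4, A5} → lossless.
Decomposition 3: common = {A1, A2, A5}, closure = {A1, A2, A3, A4, A5} → lossless.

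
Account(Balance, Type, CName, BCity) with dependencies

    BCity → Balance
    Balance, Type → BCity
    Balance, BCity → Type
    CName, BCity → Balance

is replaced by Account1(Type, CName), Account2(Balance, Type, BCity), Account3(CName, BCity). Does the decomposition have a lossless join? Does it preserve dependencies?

lossless and dependency-preserving

Lossless test (chase): Rows 2 and 3 agree on BCity; apply BCity→Balance and equate their Balance entries. Rows 2 and 3 agree on Balance, BCity; apply Balance, BCity→Type and equate their Type entries. Row 3 is now all distinguished symbols — the join is lossless.
Dependency preservation: CName, BCity → Balance is not contained in any single fragment, but the restricted closure of its left-hand side across the fragments still reaches the right-hand side; the remaining FDs each lie inside some fragment. All dependencies are preserved.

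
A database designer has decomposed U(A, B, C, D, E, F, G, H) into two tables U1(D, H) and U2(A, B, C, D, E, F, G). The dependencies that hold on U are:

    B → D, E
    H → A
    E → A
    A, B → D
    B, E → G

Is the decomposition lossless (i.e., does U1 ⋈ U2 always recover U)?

No

Common attributes: U1 ∩ U2 = {D}.
No dependency enlarges {D}, so (D)⁺ = {D}.
The closure contains neither all of U1 = {D, H} nor all of U2 = {A, B, C, D, E, F, G}, so the common attributes are not a superkey of either fragment. The join is lossy.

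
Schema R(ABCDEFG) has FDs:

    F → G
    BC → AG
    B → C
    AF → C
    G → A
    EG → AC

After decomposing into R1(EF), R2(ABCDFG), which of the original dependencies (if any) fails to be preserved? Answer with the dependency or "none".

Check EG → AC: no single fragment contains all of {ACEG}, and the restricted closure of {EG} across the fragments never reaches {AC}.
F → G is preserved.
BC → AG is preserved.
B → C is preserved.
AF → C is preserved.
G → A is preserved.

EG → AC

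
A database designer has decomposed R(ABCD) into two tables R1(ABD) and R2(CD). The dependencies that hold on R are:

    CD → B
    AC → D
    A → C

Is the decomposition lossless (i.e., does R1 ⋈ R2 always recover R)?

Common attributes: R1 ∩ R2 = {D}.
No dependency enlarges {D}, so (D)⁺ = {D}.
The closure contains neither all of R1 = {ABD} nor all of R2 = {CD}, so the common attributes are not a superkey of either fragment. The join is lossy.

No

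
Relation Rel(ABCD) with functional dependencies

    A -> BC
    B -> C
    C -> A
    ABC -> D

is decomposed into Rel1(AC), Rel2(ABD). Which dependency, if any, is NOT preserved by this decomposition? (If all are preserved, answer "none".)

A → BC: restricted closure across fragments reaches BC.
B → C: restricted closure across fragments reaches C.
C → A lies within Rel1.
ABC → D: restricted closure across fragments reaches D.
Every dependency is enforceable on the fragments, so the decomposition is dependency-preserving.

none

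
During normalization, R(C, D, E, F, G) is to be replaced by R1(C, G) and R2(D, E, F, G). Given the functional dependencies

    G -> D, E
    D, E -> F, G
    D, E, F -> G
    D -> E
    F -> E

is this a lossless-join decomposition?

Common attributes: R1 ∩ R2 = {G}.
Closure of {G}: G → D, E applies, adding D, E; D, E → F, G applies, adding F. So (G)⁺ = {D, E, F, G}.
This closure contains every attribute of R2, so R1 ∩ R2 → R2. The join is lossless.

Yes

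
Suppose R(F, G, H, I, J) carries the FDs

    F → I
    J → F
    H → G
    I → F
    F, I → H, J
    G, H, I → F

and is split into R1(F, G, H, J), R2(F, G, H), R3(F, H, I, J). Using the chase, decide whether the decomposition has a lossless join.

Chase test. Columns are F, G, H, I, J; row i has aⱼ where attribute j ∈ Ri, else bᵢⱼ.
Initial tableau (one row per fragment):
  row 1: a1 a2 a3 b14 a5
  row 2: a1 a2 a3 b24 b25
  row 3: a1 b32 a3 a4 a5
Rows 1 and 2 agree on F; apply F→I and equate their I entries.
Rows 1 and 3 agree on F; apply F→I and equate their I entries.
Rows 1 and 3 agree on H; apply H→G and equate their G entries.
Rows 1 and 2 agree on F, I; apply F, I→H, J and equate their H, J entries.
Row 1 is now all distinguished symbols — the join is lossless.

Yes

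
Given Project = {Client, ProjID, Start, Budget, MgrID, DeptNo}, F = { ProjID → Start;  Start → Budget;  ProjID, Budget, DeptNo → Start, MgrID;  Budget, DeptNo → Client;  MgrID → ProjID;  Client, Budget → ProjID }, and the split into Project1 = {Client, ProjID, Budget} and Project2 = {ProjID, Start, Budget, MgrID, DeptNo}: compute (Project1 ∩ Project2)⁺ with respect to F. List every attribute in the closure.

ProjID, Start, Budget

Project1 ∩ Project2 = {ProjID, Budget}.
ProjID → Start applies, adding Start
Closure: {ProjID, Start, Budget}.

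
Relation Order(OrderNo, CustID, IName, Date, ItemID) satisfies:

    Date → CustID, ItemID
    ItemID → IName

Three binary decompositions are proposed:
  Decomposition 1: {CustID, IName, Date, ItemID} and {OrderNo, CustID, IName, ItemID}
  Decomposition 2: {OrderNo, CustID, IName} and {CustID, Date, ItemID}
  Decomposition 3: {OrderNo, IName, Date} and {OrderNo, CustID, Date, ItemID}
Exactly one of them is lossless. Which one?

Decomposition 1: common = {CustID, IName, ItemID}, closure = {CustID, IName, ItemID} → lossy.
Decomposition 2: common = {CustID}, closure = {CustID} → lossy.
Decomposition 3: common = {OrderNo, Date}, closure = {OrderNo, CustID, IName, Date, ItemID} → lossless.

Decomposition 3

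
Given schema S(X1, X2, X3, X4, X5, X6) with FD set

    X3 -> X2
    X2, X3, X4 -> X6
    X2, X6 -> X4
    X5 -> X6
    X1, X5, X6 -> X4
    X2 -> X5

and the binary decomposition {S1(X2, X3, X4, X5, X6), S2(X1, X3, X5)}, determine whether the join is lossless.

Yes

Common attributes: S1 ∩ S2 = {X3, X5}.
Closure of {X3, X5}: X3 → X2 applies, adding X2; X5 → X6 applies, adding X6; X2, X6 → X4 applies, adding X4. So (X3, X5)⁺ = {X2, X3, X4, X5, X6}.
This closure contains every attribute of S1, so S1 ∩ S2 → S1. The join is lossless.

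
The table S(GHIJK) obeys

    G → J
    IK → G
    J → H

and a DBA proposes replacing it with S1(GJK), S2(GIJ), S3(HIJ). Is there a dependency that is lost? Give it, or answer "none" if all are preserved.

IK → G

Check IK → G: no single fragment contains all of {GIK}, and the restricted closure of {IK} across the fragments never reaches {G}.
G → J is preserved.
J → H is preserved.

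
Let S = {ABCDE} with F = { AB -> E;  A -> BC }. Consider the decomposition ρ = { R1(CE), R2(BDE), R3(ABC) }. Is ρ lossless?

No

Chase test. Columns are ABCDE; row i has aⱼ where attribute j ∈ Ri, else bᵢⱼ.
Initial tableau (one row per fragment):
  row 1: b11 b12 a3 b14 a5
  row 2: b21 a2 b23 a4 a5
  row 3: a1 a2 a3 b34 b35
No row becomes fully distinguished — the join is lossy.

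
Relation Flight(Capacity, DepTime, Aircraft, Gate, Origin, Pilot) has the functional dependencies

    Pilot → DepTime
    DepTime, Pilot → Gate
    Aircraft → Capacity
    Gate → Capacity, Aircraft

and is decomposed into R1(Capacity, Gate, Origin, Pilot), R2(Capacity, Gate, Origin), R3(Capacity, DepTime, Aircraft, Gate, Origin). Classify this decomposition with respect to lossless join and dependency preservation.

lossy and not dependency-preserving

Lossless test (chase): Rows 1 and 2 agree on Gate; apply Gate→Capacity, Aircraft and equate their Capacity, Aircraft entries. Rows 1 and 3 agree on Gate; apply Gate→Capacity, Aircraft and equate their Capacity, Aircraft entries. No row becomes fully distinguished — the join is lossy.
Dependency preservation: the restricted closure of {Pilot} across the fragments never reaches {DepTime}, so Pilot → DepTime cannot be enforced without a join — not preserved.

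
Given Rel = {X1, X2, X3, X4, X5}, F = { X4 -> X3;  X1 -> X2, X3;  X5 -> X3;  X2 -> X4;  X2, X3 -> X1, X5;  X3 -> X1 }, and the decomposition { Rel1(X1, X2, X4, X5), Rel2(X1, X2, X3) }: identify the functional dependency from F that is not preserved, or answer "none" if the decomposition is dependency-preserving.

X4 → X3: restricted closure across fragments reaches X3.
X1 → X2, X3 lies within Rel2.
X5 → X3: restricted closure across fragments reaches X3.
X2 → X4 lies within Rel1.
X2, X3 → X1, X5: restricted closure across fragments reaches X1, X5.
X3 → X1 lies within Rel2.
Every dependency is enforceable on the fragments, so the decomposition is dependency-preserving.

none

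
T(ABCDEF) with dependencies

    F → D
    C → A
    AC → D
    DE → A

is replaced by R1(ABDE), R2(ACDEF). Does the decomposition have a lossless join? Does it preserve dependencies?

lossy but dependency-preserving

Lossless test: (ADE)⁺ = {ADE}, which is a superkey of neither fragment — lossy.
Dependency preservation: every FD's attributes lie within a single fragment, so each can be enforced locally — preserved.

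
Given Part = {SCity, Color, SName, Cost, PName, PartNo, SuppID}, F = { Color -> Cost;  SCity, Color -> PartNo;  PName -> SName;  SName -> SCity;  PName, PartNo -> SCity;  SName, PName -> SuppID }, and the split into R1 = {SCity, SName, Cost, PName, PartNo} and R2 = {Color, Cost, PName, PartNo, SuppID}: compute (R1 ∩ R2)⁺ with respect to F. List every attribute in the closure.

R1 ∩ R2 = {Cost, PName, PartNo}.
PName → SName applies, adding SName
SName → SCity applies, adding SCity
SName, PName → SuppID applies, adding SuppID
Closure: {SCity, SName, Cost, PName, PartNo, SuppID}.

SCity, SName, Cost, PName, PartNo, SuppID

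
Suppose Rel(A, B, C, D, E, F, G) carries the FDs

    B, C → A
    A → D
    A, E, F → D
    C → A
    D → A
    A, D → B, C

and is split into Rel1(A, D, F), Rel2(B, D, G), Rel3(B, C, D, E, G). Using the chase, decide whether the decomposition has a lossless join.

No

Chase test. Columns are A, B, C, D, E, F, G; row i has aⱼ where attribute j ∈ Reli, else bᵢⱼ.
Initial tableau (one row per fragment):
  row 1: a1 b12 b13 a4 b15 a6 b17
  row 2: b21 a2 b23 a4 b25 b26 a7
  row 3: b31 a2 a3 a4 a5 b36 a7
Rows 1 and 2 agree on D; apply D→A and equate their A entries.
Rows 1 and 3 agree on D; apply D→A and equate their A entries.
Rows 1 and 2 agree on A, D; apply A, D→B, C and equate their B, C entries.
Rows 1 and 3 agree on A, D; apply A, D→B, C and equate their B, C entries.
No row becomes fully distinguished — the join is lossy.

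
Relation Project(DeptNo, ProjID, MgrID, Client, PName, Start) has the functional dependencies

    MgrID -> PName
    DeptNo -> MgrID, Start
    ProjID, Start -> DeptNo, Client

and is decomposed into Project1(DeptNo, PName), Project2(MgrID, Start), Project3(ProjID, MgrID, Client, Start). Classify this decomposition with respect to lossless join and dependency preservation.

Lossless test (chase): Rows 2 and 3 agree on MgrID; apply MgrID→PName and equate their PName entries. No row becomes fully distinguished — the join is lossy.
Dependency preservation: the restricted closure of {MgrID} across the fragments never reaches {PName}, so MgrID → PName cannot be enforced without a join — not preserved.

lossy and not dependency-preserving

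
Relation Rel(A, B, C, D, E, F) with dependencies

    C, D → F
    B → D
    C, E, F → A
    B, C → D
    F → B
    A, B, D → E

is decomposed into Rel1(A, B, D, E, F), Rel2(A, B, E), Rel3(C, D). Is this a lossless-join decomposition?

No

Chase test. Columns are A, B, C, D, E, F; row i has aⱼ where attribute j ∈ Reli, else bᵢⱼ.
Initial tableau (one row per fragment):
  row 1: a1 a2 b13 a4 a5 a6
  row 2: a1 a2 b23 b24 a5 b26
  row 3: b31 b32 a3 a4 b35 b36
Rows 1 and 2 agree on B; apply B→D and equate their D entries.
No row becomes fully distinguished — the join is lossy.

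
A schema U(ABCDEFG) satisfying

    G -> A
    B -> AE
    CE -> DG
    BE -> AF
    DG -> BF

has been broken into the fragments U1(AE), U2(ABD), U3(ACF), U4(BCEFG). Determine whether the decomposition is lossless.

Chase test. Columns are ABCDEFG; row i has aⱼ where attribute j ∈ Ui, else bᵢⱼ.
Initial tableau (one row per fragment):
  row 1: a1 b12 b13 b14 a5 b16 b17
  row 2: a1 a2 b23 a4 b25 b26 b27
  row 3: a1 b32 a3 b34 b35 a6 b37
  row 4: b41 a2 a3 b44 a5 a6 a7
Rows 2 and 4 agree on B; apply B→AE and equate their AE entries.
Rows 2 and 4 agree on BE; apply BE→AF and equate their AF entries.
No row becomes fully distinguished — the join is lossy.

No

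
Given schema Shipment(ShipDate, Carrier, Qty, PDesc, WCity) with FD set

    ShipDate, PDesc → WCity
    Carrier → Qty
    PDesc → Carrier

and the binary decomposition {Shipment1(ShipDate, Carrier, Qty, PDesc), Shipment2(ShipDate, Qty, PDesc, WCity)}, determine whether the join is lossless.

Yes

Common attributes: Shipment1 ∩ Shipment2 = {ShipDate, Qty, PDesc}.
Closure of {ShipDate, Qty, PDesc}: ShipDate, PDesc → WCity applies, adding WCity; PDesc → Carrier applies, adding Carrier. So (ShipDate, Qty, PDesc)⁺ = {ShipDate, Carrier, Qty, PDesc, WCity}.
This closure contains every attribute of Shipment1, so Shipment1 ∩ Shipment2 → Shipment1. The join is lossless.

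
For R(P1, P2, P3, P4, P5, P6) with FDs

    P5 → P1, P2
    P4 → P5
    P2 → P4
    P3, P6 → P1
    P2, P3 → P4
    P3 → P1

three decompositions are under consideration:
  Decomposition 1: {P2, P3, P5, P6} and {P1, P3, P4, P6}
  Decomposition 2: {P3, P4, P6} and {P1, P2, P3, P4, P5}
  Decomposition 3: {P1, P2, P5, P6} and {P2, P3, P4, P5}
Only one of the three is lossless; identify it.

Decomposition 2

Decomposition 1: common = {P3, P6}, closure = {P1, P3, P6} → lossy.
Decomposition 2: common = {P3, P4}, closure = {P1, P2, P3, P4, P5} → lossless.
Decomposition 3: common = {P2, P5}, closure = {P1, P2, P4, P5} → lossy.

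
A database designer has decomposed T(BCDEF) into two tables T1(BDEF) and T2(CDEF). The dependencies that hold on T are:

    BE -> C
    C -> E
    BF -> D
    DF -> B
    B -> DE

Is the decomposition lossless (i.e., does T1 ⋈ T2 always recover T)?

Common attributes: T1 ∩ T2 = {DEF}.
Closure of {DEF}: DF → B applies, adding B; BE → C applies, adding C. So (DEF)⁺ = {BCDEF}.
This closure contains every attribute of T1, so T1 ∩ T2 → T1. The join is lossless.

Yes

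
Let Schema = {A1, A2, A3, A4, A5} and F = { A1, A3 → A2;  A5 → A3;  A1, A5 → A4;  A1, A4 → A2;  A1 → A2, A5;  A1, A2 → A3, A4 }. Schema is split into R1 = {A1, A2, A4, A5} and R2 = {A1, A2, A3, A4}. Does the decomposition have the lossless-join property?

Yes

Common attributes: R1 ∩ R2 = {A1, A2, A4}.
Closure of {A1, A2, A4}: A1 → A2, A5 applies, adding A5; A1, A2 → A3, A4 applies, adding A3. So (A1, A2, A4)⁺ = {A1, A2, A3, A4, A5}.
This closure contains every attribute of R1, so R1 ∩ R2 → R1. The join is lossless.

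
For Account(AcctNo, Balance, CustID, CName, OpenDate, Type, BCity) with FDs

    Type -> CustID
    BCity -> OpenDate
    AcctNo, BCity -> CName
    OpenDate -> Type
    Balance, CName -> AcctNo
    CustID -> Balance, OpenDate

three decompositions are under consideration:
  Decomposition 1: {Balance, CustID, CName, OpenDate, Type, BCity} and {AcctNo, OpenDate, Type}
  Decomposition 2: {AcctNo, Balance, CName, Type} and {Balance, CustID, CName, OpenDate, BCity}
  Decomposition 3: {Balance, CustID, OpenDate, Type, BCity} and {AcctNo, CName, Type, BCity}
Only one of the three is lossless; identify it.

Decomposition 3

Decomposition 1: common = {OpenDate, Type}, closure = {Balance, CustID, OpenDate, Type} → lossy.
Decomposition 2: common = {Balance, CName}, closure = {AcctNo, Balance, CName} → lossy.
Decomposition 3: common = {Type, BCity}, closure = {Balance, CustID, OpenDate, Type, BCity} → lossless.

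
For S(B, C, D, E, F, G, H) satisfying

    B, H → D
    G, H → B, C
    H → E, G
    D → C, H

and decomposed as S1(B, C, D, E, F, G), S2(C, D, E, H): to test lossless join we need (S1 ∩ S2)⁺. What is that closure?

S1 ∩ S2 = {C, D, E}.
D → C, H applies, adding H
H → E, G applies, adding G
G, H → B, C applies, adding B
Closure: {B, C, D, E, G, H}.

B, C, D, E, G, H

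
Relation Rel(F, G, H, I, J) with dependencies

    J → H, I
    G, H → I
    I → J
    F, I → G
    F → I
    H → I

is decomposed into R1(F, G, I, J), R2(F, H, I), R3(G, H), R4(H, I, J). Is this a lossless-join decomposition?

Chase test. Columns are F, G, H, I, J; row i has aⱼ where attribute j ∈ Ri, else bᵢⱼ.
Initial tableau (one row per fragment):
  row 1: a1 a2 b13 a4 a5
  row 2: a1 b22 a3 a4 b25
  row 3: b31 a2 a3 b34 b35
  row 4: b41 b42 a3 a4 a5
Rows 1 and 4 agree on J; apply J→H, I and equate their H, I entries.
Rows 1 and 3 agree on G, H; apply G, H→I and equate their I entries.
Rows 1 and 2 agree on I; apply I→J and equate their J entries.
Rows 1 and 3 agree on I; apply I→J and equate their J entries.
Rows 1 and 2 agree on F, I; apply F, I→G and equate their G entries.
Row 1 is now all distinguished symbols — the join is lossless.

Yes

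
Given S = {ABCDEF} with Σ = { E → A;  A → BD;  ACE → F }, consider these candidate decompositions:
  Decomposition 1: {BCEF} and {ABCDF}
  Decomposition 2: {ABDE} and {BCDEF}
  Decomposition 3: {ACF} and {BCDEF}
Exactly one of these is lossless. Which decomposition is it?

Decomposition 1: common = {BCF}, closure = {BCF} → lossy.
Decomposition 2: common = {BDE}, closure = {ABDE} → lossless.
Decomposition 3: common = {CF}, closure = {CF} → lossy.

Decomposition 2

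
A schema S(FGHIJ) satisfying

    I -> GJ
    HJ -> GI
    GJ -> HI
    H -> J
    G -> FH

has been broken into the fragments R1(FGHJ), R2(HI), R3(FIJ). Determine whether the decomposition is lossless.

Chase test. Columns are FGHIJ; row i has aⱼ where attribute j ∈ Ri, else bᵢⱼ.
Initial tableau (one row per fragment):
  row 1: a1 a2 a3 b14 a5
  row 2: b21 b22 a3 a4 b25
  row 3: a1 b32 b33 a4 a5
Rows 2 and 3 agree on I; apply I→GJ and equate their GJ entries.
Rows 1 and 2 agree on HJ; apply HJ→GI and equate their GI entries.
Rows 1 and 3 agree on GJ; apply GJ→HI and equate their HI entries.
Rows 1 and 2 agree on G; apply G→FH and equate their FH entries.
Row 1 is now all distinguished symbols — the join is lossless.

Yes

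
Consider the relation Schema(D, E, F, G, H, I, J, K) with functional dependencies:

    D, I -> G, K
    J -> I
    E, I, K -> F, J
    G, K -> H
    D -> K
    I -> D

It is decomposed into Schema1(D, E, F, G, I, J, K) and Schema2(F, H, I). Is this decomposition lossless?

Yes

Common attributes: Schema1 ∩ Schema2 = {F, I}.
Closure of {F, I}: I → D applies, adding D; D, I → G, K applies, adding G, K; G, K → H applies, adding H. So (F, I)⁺ = {D, F, G, H, I, K}.
This closure contains every attribute of Schema2, so Schema1 ∩ Schema2 → Schema2. The join is lossless.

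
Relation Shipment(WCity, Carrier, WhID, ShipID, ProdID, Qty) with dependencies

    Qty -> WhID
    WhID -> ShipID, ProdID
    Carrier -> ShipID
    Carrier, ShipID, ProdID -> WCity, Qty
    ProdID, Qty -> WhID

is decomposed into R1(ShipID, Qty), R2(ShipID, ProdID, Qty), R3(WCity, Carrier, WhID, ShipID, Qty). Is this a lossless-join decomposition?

Yes

Chase test. Columns are WCity, Carrier, WhID, ShipID, ProdID, Qty; row i has aⱼ where attribute j ∈ Ri, else bᵢⱼ.
Initial tableau (one row per fragment):
  row 1: b11 b12 b13 a4 b15 a6
  row 2: b21 b22 b23 a4 a5 a6
  row 3: a1 a2 a3 a4 b35 a6
Rows 1 and 2 agree on Qty; apply Qty→WhID and equate their WhID entries.
Rows 1 and 3 agree on Qty; apply Qty→WhID and equate their WhID entries.
Rows 1 and 2 agree on WhID; apply WhID→ShipID, ProdID and equate their ShipID, ProdID entries.
Rows 1 and 3 agree on WhID; apply WhID→ShipID, ProdID and equate their ShipID, ProdID entries.
Row 3 is now all distinguished symbols — the join is lossless.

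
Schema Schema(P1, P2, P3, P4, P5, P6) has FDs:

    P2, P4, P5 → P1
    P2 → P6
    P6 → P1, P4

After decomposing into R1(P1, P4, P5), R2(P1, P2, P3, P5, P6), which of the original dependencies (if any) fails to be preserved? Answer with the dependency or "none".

P6 → P1, P4

Check P6 → P1, P4: no single fragment contains all of {P1, P4, P6}, and the restricted closure of {P6} across the fragments never reaches {P1, P4}.
P2, P4, P5 → P1 is preserved.
P2 → P6 is preserved.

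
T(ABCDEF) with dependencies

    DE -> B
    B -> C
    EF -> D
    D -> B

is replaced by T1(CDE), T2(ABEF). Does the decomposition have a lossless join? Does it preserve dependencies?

Lossless test: (E)⁺ = {E}, which is a superkey of neither fragment — lossy.
Dependency preservation: the restricted closure of {DE} across the fragments never reaches {B}, so DE → B cannot be enforced without a join — not preserved.

lossy and not dependency-preserving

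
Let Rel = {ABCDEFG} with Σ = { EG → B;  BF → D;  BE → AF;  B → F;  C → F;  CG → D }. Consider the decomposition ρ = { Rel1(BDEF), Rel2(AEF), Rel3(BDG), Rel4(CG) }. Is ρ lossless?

Chase test. Columns are ABCDEFG; row i has aⱼ where attribute j ∈ Reli, else bᵢⱼ.
Initial tableau (one row per fragment):
  row 1: b11 a2 b13 a4 a5 a6 b17
  row 2: a1 b22 b23 b24 a5 a6 b27
  row 3: b31 a2 b33 a4 b35 b36 a7
  row 4: b41 b42 a3 b44 b45 b46 a7
Rows 1 and 3 agree on B; apply B→F and equate their F entries.
No row becomes fully distinguished — the join is lossy.

No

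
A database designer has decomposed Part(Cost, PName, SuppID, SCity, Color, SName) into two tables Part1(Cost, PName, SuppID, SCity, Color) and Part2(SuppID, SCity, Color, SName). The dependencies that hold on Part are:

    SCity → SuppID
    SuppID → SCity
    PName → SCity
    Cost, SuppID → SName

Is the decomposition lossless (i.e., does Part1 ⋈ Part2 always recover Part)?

No

Common attributes: Part1 ∩ Part2 = {SuppID, SCity, Color}.
No dependency enlarges {SuppID, SCity, Color}, so (SuppID, SCity, Color)⁺ = {SuppID, SCity, Color}.
The closure contains neither all of Part1 = {Cost, PName, SuppID, SCity, Color} nor all of Part2 = {SuppID, SCity, Color, SName}, so the common attributes are not a superkey of either fragment. The join is lossy.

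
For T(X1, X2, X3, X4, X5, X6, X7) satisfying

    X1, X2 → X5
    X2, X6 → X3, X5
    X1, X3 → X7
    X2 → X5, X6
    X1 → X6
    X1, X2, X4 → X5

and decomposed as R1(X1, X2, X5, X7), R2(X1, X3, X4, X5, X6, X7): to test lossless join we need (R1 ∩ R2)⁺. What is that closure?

X1, X5, X6, X7

R1 ∩ R2 = {X1, X5, X7}.
X1 → X6 applies, adding X6
Closure: {X1, X5, X6, X7}.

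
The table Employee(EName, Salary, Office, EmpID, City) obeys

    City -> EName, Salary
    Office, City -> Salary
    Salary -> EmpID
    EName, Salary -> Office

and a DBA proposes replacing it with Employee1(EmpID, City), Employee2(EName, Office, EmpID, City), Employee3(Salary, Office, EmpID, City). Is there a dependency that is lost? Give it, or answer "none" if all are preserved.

EName, Salary -> Office

Check EName, Salary → Office: no single fragment contains all of {EName, Salary, Office}, and the restricted closure of {EName, Salary} across the fragments never reaches {Office}.
City → EName, Salary is preserved.
Office, City → Salary is preserved.
Salary → EmpID is preserved.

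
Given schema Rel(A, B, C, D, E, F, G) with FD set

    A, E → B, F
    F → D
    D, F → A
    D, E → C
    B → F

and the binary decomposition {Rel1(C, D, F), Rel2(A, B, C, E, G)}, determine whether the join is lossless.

No

Common attributes: Rel1 ∩ Rel2 = {C}.
No dependency enlarges {C}, so (C)⁺ = {C}.
The closure contains neither all of Rel1 = {C, D, F} nor all of Rel2 = {A, B, C, E, G}, so the common attributes are not a superkey of either fragment. The join is lossy.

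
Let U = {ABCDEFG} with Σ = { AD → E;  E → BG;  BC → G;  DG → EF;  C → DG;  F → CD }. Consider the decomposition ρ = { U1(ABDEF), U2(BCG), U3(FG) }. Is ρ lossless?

No

Chase test. Columns are ABCDEFG; row i has aⱼ where attribute j ∈ Ui, else bᵢⱼ.
Initial tableau (one row per fragment):
  row 1: a1 a2 b13 a4 a5 a6 b17
  row 2: b21 a2 a3 b24 b25 b26 a7
  row 3: b31 b32 b33 b34 b35 a6 a7
Rows 1 and 3 agree on F; apply F→CD and equate their CD entries.
Rows 1 and 3 agree on C; apply C→DG and equate their DG entries.
Rows 1 and 3 agree on DG; apply DG→EF and equate their EF entries.
Rows 1 and 3 agree on E; apply E→BG and equate their BG entries.
No row becomes fully distinguished — the join is lossy.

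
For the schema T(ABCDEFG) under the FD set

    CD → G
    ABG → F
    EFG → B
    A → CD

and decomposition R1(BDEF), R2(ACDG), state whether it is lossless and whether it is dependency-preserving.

lossy and not dependency-preserving

Lossless test: (D)⁺ = {D}, which is a superkey of neither fragment — lossy.
Dependency preservation: the restricted closure of {ABG} across the fragments never reaches {F}, so ABG → F cannot be enforced without a join — not preserved.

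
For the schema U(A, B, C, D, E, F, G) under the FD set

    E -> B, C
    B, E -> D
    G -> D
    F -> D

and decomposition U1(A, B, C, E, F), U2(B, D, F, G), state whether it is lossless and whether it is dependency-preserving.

lossy and not dependency-preserving

Lossless test: (B, F)⁺ = {B, D, F}, which is a superkey of neither fragment — lossy.
Dependency preservation: the restricted closure of {B, E} across the fragments never reaches {D}, so B, E → D cannot be enforced without a join — not preserved.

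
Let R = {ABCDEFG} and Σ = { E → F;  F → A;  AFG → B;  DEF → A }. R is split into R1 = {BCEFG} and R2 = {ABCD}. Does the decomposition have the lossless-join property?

Common attributes: R1 ∩ R2 = {BC}.
No dependency enlarges {BC}, so (BC)⁺ = {BC}.
The closure contains neither all of R1 = {BCEFG} nor all of R2 = {ABCD}, so the common attributes are not a superkey of either fragment. The join is lossy.

No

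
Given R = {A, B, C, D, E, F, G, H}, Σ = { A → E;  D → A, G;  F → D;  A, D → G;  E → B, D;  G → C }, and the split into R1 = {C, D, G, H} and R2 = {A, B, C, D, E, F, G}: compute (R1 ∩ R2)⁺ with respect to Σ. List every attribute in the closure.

A, B, C, D, E, G

R1 ∩ R2 = {C, D, G}.
D → A, G applies, adding A
A → E applies, adding E
E → B, D applies, adding B
Closure: {A, B, C, D, E, G}.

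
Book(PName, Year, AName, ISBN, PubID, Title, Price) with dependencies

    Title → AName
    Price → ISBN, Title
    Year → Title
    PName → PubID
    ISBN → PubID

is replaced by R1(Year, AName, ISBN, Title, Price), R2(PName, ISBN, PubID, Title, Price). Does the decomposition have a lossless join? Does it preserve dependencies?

Lossless test: (ISBN, Title, Price)⁺ = {AName, ISBN, PubID, Title, Price}, which is a superkey of neither fragment — lossy.
Dependency preservation: every FD's attributes lie within a single fragment, so each can be enforced locally — preserved.

lossy but dependency-preserving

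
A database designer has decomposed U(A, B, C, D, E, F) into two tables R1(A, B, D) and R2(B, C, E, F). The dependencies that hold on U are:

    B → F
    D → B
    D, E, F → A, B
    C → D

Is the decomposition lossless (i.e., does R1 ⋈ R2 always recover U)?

Common attributes: R1 ∩ R2 = {B}.
Closure of {B}: B → F applies, adding F. So (B)⁺ = {B, F}.
The closure contains neither all of R1 = {A, B, D} nor all of R2 = {B, C, E, F}, so the common attributes are not a superkey of either fragment. The join is lossy.

No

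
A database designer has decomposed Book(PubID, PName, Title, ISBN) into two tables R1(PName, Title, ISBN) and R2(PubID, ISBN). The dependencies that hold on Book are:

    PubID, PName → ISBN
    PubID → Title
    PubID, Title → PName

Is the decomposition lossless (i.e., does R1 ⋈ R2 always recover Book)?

No

Common attributes: R1 ∩ R2 = {ISBN}.
No dependency enlarges {ISBN}, so (ISBN)⁺ = {ISBN}.
The closure contains neither all of R1 = {PName, Title, ISBN} nor all of R2 = {PubID, ISBN}, so the common attributes are not a superkey of either fragment. The join is lossy.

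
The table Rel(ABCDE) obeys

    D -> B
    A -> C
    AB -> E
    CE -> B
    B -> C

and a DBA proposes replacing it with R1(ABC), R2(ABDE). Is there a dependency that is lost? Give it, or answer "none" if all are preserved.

Check CE → B: no single fragment contains all of {BCE}, and the restricted closure of {CE} across the fragments never reaches {B}.
D → B is preserved.
A → C is preserved.
AB → E is preserved.
B → C is preserved.

CE -> B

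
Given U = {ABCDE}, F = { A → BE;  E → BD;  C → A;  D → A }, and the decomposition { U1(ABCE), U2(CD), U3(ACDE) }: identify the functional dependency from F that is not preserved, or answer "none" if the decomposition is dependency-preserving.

A → BE lies within U1.
E → BD: restricted closure across fragments reaches BD.
C → A lies within U1.
D → A lies within U3.
Every dependency is enforceable on the fragments, so the decomposition is dependency-preserving.

none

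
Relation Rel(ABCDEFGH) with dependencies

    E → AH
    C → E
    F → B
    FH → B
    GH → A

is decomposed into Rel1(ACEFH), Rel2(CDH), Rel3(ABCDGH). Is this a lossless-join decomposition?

No

Chase test. Columns are ABCDEFGH; row i has aⱼ where attribute j ∈ Reli, else bᵢⱼ.
Initial tableau (one row per fragment):
  row 1: a1 b12 a3 b14 a5 a6 b17 a8
  row 2: b21 b22 a3 a4 b25 b26 b27 a8
  row 3: a1 a2 a3 a4 b35 b36 a7 a8
Rows 1 and 2 agree on C; apply C→E and equate their E entries.
Rows 1 and 3 agree on C; apply C→E and equate their E entries.
Rows 1 and 2 agree on E; apply E→AH and equate their AH entries.
No row becomes fully distinguished — the join is lossy.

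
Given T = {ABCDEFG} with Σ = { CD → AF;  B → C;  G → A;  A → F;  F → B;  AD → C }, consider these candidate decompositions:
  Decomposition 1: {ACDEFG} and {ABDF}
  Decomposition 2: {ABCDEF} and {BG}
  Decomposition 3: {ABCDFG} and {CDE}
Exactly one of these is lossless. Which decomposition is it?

Decomposition 1: common = {ADF}, closure = {ABCDF} → lossless.
Decomposition 2: common = {B}, closure = {BC} → lossy.
Decomposition 3: common = {CD}, closure = {ABCDF} → lossy.

Decomposition 1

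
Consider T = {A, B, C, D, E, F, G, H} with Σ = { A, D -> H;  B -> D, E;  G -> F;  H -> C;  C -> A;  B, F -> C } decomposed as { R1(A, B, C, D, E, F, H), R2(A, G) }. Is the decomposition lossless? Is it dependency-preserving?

Lossless test: (A)⁺ = {A}, which is a superkey of neither fragment — lossy.
Dependency preservation: the restricted closure of {G} across the fragments never reaches {F}, so G → F cannot be enforced without a join — not preserved.

lossy and not dependency-preserving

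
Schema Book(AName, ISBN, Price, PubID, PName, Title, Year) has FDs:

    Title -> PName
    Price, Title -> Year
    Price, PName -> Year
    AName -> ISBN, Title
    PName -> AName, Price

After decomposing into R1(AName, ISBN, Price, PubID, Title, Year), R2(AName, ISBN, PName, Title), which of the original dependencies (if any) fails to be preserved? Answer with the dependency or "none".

Title → PName lies within R2.
Price, Title → Year lies within R1.
Price, PName → Year: restricted closure across fragments reaches Year.
AName → ISBN, Title lies within R1.
PName → AName, Price: restricted closure across fragments reaches AName, Price.
Every dependency is enforceable on the fragments, so the decomposition is dependency-preserving.

none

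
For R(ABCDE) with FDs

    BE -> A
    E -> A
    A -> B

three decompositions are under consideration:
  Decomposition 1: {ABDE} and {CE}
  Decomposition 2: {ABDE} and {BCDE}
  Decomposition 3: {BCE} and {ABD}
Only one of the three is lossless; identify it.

Decomposition 1: common = {E}, closure = {ABE} → lossy.
Decomposition 2: common = {BDE}, closure = {ABDE} → lossless.
Decomposition 3: common = {B}, closure = {B} → lossy.

Decomposition 2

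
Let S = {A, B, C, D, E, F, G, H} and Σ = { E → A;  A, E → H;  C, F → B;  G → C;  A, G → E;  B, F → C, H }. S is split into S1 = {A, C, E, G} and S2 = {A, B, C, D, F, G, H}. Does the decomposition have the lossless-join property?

Yes

Common attributes: S1 ∩ S2 = {A, C, G}.
Closure of {A, C, G}: A, G → E applies, adding E; A, E → H applies, adding H. So (A, C, G)⁺ = {A, C, E, G, H}.
This closure contains every attribute of S1, so S1 ∩ S2 → S1. The join is lossless.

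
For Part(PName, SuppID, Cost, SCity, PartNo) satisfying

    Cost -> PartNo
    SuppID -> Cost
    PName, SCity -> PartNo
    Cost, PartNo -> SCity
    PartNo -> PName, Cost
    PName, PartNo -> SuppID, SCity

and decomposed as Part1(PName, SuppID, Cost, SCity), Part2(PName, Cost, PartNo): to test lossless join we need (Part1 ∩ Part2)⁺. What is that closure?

Part1 ∩ Part2 = {PName, Cost}.
Cost → PartNo applies, adding PartNo
Cost, PartNo → SCity applies, adding SCity
PName, PartNo → SuppID, SCity applies, adding SuppID
Closure: {PName, SuppID, Cost, SCity, PartNo}.

PName, SuppID, Cost, SCity, PartNo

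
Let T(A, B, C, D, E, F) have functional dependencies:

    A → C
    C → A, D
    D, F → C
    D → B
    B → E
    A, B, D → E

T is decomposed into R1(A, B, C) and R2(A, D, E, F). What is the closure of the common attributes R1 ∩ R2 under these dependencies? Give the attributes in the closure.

A, B, C, D, E

R1 ∩ R2 = {A}.
A → C applies, adding C
C → A, D applies, adding D
D → B applies, adding B
B → E applies, adding E
Closure: {A, B, C, D, E}.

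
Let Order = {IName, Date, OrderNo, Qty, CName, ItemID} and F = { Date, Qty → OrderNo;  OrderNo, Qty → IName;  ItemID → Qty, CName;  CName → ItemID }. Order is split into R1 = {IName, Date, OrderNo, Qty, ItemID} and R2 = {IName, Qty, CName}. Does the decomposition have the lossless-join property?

Common attributes: R1 ∩ R2 = {IName, Qty}.
No dependency enlarges {IName, Qty}, so (IName, Qty)⁺ = {IName, Qty}.
The closure contains neither all of R1 = {IName, Date, OrderNo, Qty, ItemID} nor all of R2 = {IName, Qty, CName}, so the common attributes are not a superkey of either fragment. The join is lossy.

No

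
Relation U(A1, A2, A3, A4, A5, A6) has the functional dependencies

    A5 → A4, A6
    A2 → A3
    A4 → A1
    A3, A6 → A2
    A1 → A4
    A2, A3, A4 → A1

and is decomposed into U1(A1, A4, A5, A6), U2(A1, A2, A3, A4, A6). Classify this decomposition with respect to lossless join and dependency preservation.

lossy but dependency-preserving

Lossless test: (A1, A4, A6)⁺ = {A1, A4, A6}, which is a superkey of neither fragment — lossy.
Dependency preservation: every FD's attributes lie within a single fragment, so each can be enforced locally — preserved.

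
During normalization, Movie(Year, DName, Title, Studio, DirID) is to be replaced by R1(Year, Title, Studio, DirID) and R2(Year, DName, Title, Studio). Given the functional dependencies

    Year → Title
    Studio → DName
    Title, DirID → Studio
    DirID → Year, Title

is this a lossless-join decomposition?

Yes

Common attributes: R1 ∩ R2 = {Year, Title, Studio}.
Closure of {Year, Title, Studio}: Studio → DName applies, adding DName. So (Year, Title, Studio)⁺ = {Year, DName, Title, Studio}.
This closure contains every attribute of R2, so R1 ∩ R2 → R2. The join is lossless.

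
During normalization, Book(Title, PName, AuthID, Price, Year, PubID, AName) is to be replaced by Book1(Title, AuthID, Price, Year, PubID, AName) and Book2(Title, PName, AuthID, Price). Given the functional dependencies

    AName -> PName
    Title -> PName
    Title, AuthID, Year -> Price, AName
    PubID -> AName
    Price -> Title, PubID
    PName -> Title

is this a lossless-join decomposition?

Yes

Common attributes: Book1 ∩ Book2 = {Title, AuthID, Price}.
Closure of {Title, AuthID, Price}: Title → PName applies, adding PName; Price → Title, PubID applies, adding PubID; PubID → AName applies, adding AName. So (Title, AuthID, Price)⁺ = {Title, PName, AuthID, Price, PubID, AName}.
This closure contains every attribute of Book2, so Book1 ∩ Book2 → Book2. The join is lossless.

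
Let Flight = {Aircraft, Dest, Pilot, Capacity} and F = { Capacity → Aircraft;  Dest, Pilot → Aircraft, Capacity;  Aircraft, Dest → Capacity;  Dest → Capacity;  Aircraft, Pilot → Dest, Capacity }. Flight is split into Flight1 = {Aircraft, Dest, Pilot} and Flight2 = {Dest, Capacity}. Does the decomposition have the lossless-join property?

Yes

Common attributes: Flight1 ∩ Flight2 = {Dest}.
Closure of {Dest}: Dest → Capacity applies, adding Capacity; Capacity → Aircraft applies, adding Aircraft. So (Dest)⁺ = {Aircraft, Dest, Capacity}.
This closure contains every attribute of Flight2, so Flight1 ∩ Flight2 → Flight2. The join is lossless.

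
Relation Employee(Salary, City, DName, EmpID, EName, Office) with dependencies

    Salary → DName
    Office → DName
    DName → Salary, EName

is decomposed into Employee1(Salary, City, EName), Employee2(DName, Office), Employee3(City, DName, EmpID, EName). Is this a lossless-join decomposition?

No

Chase test. Columns are Salary, City, DName, EmpID, EName, Office; row i has aⱼ where attribute j ∈ Employeei, else bᵢⱼ.
Initial tableau (one row per fragment):
  row 1: a1 a2 b13 b14 a5 b16
  row 2: b21 b22 a3 b24 b25 a6
  row 3: b31 a2 a3 a4 a5 b36
Rows 2 and 3 agree on DName; apply DName→Salary, EName and equate their Salary, EName entries.
No row becomes fully distinguished — the join is lossy.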